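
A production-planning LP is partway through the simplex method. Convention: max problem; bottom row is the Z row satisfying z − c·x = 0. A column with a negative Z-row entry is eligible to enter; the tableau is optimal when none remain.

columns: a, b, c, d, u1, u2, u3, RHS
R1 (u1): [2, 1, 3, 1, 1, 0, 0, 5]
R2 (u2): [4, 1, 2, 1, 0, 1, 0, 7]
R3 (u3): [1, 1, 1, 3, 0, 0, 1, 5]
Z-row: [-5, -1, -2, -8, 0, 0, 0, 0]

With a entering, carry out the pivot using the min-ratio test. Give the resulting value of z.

35/4

Ratio test on column a — row 1: 5/2 = 5/2; row 2: 7/4 = 7/4; row 3: 5/1 = 5. Minimum is 7/4 at row 2 (u2 leaves); pivot element 4.
Pivot on row 2; the Z-row RHS becomes 0 − (-5)·(7/4) = 35/4.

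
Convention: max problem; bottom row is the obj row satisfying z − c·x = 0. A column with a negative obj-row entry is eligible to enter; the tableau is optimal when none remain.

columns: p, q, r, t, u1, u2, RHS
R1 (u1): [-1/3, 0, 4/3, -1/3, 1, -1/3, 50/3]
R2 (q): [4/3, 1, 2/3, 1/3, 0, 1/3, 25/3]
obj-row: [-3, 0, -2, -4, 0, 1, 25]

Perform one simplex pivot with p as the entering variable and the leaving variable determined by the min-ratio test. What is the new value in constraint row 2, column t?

Ratio test on column p — row 1: entry -1/3 ≤ 0; row 2: (25/3)/(4/3) = 25/4. Minimum is 25/4 at row 2 (q leaves); pivot element 4/3.
Divide row 2 by 4/3; eliminate column p from the other rows.
In the new row 2, the t entry is the old entry divided by the pivot: (1/3)/(4/3) = 1/4.

1/4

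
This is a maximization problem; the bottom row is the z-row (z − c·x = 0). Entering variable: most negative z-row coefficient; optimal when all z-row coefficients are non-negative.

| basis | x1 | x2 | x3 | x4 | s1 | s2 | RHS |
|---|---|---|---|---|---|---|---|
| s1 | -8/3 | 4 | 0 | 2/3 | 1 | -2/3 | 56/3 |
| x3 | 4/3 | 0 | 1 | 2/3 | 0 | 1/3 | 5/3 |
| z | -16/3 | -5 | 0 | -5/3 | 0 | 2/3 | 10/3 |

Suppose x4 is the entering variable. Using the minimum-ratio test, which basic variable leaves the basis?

x3

Column x4 entries and ratios — s1: (56/3)/(2/3) = 28; x3: (5/3)/(2/3) = 5/2.
Smallest ratio is 5/2 in the row of x3, so x3 leaves.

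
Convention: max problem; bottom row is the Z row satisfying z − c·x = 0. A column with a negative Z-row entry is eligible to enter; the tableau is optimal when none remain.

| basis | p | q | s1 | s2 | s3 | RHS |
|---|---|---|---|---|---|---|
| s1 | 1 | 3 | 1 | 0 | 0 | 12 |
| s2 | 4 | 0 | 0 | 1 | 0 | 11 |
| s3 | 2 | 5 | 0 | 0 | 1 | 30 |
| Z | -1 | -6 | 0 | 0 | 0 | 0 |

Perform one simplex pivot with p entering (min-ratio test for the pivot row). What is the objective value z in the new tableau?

11/4

Ratio test on column p — row 1: 12/1 = 12; row 2: 11/4 = 11/4; row 3: 30/2 = 15. Minimum is 11/4 at row 2 (s2 leaves); pivot element 4.
Pivot on row 2; the Z-row RHS becomes 0 − (-1)·(11/4) = 11/4.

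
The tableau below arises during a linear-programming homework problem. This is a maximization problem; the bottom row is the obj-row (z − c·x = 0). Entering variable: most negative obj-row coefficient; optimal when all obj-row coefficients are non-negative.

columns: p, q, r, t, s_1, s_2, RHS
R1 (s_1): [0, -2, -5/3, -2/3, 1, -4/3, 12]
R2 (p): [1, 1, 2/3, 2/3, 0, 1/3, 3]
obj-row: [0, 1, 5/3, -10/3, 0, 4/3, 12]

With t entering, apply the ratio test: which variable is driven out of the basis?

p

Column t entries and ratios — s_1: -2/3 ≤ 0, skip; p: 3/(2/3) = 9/2.
Smallest ratio is 9/2 in the row of p, so p leaves.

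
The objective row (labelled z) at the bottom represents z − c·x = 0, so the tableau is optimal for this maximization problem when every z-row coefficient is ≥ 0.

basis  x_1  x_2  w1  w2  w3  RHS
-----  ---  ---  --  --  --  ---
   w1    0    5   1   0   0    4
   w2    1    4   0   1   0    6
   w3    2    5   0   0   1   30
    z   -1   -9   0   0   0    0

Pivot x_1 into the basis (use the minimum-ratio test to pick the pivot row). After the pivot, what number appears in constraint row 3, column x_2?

Ratio test on column x_1 — row 1: entry 0 ≤ 0; row 2: 6/1 = 6; row 3: 30/2 = 15. Minimum is 6 at row 2 (w2 leaves); pivot element 1.
Divide row 2 by 1; eliminate column x_1 from the other rows.
Row 3 update in column x_2: 5 − 2·4 = -3.

-3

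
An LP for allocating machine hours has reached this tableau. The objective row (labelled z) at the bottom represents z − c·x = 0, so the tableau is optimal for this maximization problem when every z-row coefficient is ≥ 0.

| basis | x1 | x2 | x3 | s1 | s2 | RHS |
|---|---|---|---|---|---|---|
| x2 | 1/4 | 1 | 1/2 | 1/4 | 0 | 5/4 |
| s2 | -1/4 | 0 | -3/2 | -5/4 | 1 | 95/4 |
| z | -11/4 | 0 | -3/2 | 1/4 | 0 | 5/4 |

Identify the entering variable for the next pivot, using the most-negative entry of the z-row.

Negative z-row entries: x1: -11/4, x3: -3/2.
The most negative is -11/4 in column x1, so x1 enters.

x1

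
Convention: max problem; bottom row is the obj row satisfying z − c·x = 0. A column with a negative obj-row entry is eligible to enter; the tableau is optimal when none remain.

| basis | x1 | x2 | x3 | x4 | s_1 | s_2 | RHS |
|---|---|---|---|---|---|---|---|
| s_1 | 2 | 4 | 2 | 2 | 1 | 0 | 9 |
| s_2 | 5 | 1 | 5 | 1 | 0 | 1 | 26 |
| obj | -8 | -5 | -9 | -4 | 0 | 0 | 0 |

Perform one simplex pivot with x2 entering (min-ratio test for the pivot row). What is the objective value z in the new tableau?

45/4

Ratio test on column x2 — row 1: 9/4 = 9/4; row 2: 26/1 = 26. Minimum is 9/4 at row 1 (s_1 leaves); pivot element 4.
Pivot on row 1; the obj-row RHS becomes 0 − (-5)·(9/4) = 45/4.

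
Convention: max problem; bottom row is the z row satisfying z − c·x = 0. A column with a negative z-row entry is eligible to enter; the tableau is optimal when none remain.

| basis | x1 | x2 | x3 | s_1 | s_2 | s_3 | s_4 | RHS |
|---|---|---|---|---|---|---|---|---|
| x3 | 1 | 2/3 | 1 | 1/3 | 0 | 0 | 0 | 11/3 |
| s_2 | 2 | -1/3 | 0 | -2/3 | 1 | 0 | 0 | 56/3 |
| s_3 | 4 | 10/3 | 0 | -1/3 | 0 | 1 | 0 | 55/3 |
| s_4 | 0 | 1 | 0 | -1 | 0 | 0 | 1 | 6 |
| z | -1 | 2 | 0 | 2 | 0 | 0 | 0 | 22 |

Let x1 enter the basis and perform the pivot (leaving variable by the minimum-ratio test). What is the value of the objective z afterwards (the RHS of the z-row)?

77/3

Ratio test on column x1 — row 1: (11/3)/1 = 11/3; row 2: (56/3)/2 = 28/3; row 3: (55/3)/4 = 55/12; row 4: entry 0 ≤ 0. Minimum is 11/3 at row 1 (x3 leaves); pivot element 1.
Pivot on row 1; the z-row RHS becomes 22 − (-1)·(11/3) = 77/3.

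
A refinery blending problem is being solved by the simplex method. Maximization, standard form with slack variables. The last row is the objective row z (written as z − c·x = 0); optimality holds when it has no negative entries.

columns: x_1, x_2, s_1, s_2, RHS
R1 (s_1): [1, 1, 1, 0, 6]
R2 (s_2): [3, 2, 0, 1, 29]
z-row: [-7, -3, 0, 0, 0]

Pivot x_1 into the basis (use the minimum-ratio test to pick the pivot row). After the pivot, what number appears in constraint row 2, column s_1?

-3

Ratio test on column x_1 — row 1: 6/1 = 6; row 2: 29/3 = 29/3. Minimum is 6 at row 1 (s_1 leaves); pivot element 1.
Divide row 1 by 1; eliminate column x_1 from the other rows.
Row 2 update in column s_1: 0 − 3·1 = -3.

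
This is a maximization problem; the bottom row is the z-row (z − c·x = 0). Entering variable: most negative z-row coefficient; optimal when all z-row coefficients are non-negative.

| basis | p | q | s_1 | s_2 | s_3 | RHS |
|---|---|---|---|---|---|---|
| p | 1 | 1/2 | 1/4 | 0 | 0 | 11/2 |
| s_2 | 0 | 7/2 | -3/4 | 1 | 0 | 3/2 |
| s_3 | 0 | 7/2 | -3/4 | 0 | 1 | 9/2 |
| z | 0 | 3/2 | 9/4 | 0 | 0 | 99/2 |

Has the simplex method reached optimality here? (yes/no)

yes

Every z-row coefficient is ≥ 0, so the tableau is optimal.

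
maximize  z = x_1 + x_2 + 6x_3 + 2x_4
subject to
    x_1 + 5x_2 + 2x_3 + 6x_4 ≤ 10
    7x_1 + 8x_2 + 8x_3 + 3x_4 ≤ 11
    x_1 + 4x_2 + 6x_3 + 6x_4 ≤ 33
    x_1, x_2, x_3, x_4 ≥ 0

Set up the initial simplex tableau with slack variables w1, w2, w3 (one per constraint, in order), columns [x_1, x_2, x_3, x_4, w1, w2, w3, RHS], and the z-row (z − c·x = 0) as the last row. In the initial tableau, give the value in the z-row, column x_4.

The z-row carries the negated objective coefficients: the x_4 entry is -2.

-2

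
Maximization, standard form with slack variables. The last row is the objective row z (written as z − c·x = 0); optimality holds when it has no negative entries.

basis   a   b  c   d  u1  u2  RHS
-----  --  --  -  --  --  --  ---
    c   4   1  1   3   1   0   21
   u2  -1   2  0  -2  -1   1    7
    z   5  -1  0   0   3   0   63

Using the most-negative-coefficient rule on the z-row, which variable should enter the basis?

Negative z-row entries: b: -1.
The most negative is -1 in column b, so b enters.

b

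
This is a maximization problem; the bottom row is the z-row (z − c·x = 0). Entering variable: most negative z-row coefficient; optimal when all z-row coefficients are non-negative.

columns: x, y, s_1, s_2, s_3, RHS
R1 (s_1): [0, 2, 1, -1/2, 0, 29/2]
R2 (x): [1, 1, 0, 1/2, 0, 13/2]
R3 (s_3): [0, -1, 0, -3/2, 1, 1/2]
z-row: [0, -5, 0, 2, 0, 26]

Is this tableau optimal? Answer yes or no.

The z-row has a negative entry -5 in column y, so it is not optimal.

no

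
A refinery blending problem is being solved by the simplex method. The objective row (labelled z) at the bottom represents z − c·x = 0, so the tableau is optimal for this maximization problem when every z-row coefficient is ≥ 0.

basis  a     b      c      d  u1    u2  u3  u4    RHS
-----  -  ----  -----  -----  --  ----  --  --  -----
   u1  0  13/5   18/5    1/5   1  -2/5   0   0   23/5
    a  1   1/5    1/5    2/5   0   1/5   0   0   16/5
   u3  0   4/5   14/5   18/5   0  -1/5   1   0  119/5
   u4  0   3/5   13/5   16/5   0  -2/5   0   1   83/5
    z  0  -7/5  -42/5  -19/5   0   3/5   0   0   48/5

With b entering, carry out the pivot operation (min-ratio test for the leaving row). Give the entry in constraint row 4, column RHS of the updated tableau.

202/13

Ratio test on column b — row 1: (23/5)/(13/5) = 23/13; row 2: (16/5)/(1/5) = 16; row 3: (119/5)/(4/5) = 119/4; row 4: (83/5)/(3/5) = 83/3. Minimum is 23/13 at row 1 (u1 leaves); pivot element 13/5.
Divide row 1 by 13/5; eliminate column b from the other rows.
Row 4 update in column RHS: 83/5 − (3/5)·(23/13) = 202/13.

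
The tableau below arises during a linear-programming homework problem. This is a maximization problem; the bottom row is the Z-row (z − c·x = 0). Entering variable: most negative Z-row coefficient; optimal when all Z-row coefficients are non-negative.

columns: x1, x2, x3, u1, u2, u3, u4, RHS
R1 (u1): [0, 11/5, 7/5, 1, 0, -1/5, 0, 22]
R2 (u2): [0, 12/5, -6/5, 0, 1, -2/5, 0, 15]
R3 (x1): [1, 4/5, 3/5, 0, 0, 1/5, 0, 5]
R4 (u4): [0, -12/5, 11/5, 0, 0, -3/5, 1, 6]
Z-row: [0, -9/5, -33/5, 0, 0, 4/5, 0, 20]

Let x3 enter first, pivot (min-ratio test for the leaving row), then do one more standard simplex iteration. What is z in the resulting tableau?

941/16

Ratio test on column x3 — row 1: 22/(7/5) = 110/7; row 2: entry -6/5 ≤ 0; row 3: 5/(3/5) = 25/3; row 4: 6/(11/5) = 30/11. Minimum is 30/11 at row 4 (u4 leaves); pivot element 11/5.
Pivot on row 4; the Z-row RHS becomes 20 − (-33/5)·(30/11) = 38.
Next entering variable (most negative Z-row entry -9): x2.
Ratio test on column x2 — row 1: (200/11)/(41/11) = 200/41; row 2: (201/11)/(12/11) = 67/4; row 3: (37/11)/(16/11) = 37/16; row 4: entry -12/11 ≤ 0. Minimum is 37/16 at row 3 (x1 leaves); pivot element 16/11.
After the second pivot the Z-row RHS is 38 − (-9)·(37/16) = 941/16.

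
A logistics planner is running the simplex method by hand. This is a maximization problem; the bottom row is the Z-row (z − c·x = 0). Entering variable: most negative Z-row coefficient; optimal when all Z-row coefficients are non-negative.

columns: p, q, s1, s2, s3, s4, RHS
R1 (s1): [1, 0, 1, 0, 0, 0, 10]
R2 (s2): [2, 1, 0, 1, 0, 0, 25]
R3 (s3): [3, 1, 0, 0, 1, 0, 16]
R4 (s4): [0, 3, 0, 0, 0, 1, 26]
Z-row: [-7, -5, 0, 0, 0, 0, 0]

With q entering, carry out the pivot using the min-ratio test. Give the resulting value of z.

Ratio test on column q — row 1: entry 0 ≤ 0; row 2: 25/1 = 25; row 3: 16/1 = 16; row 4: 26/3 = 26/3. Minimum is 26/3 at row 4 (s4 leaves); pivot element 3.
Pivot on row 4; the Z-row RHS becomes 0 − (-5)·(26/3) = 130/3.

130/3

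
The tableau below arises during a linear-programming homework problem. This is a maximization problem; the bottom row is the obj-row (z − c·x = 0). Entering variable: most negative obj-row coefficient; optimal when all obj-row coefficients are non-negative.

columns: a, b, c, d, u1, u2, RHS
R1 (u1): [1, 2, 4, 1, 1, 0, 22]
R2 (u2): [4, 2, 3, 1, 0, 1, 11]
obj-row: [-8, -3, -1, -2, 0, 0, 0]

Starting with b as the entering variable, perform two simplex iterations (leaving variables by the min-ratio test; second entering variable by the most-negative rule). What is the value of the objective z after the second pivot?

22

Ratio test on column b — row 1: 22/2 = 11; row 2: 11/2 = 11/2. Minimum is 11/2 at row 2 (u2 leaves); pivot element 2.
Pivot on row 2; the obj-row RHS becomes 0 − (-3)·(11/2) = 33/2.
Next entering variable (most negative obj-row entry -2): a.
Ratio test on column a — row 1: entry -3 ≤ 0; row 2: (11/2)/2 = 11/4. Minimum is 11/4 at row 2 (b leaves); pivot element 2.
After the second pivot the obj-row RHS is 33/2 − (-2)·(11/4) = 22.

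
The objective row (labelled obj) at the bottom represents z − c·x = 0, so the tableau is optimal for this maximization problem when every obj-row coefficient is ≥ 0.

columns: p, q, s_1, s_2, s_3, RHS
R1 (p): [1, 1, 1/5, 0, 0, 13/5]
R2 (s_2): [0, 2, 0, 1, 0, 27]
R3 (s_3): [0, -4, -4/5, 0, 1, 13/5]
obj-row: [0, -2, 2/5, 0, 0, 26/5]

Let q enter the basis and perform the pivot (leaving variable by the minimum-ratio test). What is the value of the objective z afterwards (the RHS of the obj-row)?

Ratio test on column q — row 1: (13/5)/1 = 13/5; row 2: 27/2 = 27/2; row 3: entry -4 ≤ 0. Minimum is 13/5 at row 1 (p leaves); pivot element 1.
Pivot on row 1; the obj-row RHS becomes 26/5 − (-2)·(13/5) = 52/5.

52/5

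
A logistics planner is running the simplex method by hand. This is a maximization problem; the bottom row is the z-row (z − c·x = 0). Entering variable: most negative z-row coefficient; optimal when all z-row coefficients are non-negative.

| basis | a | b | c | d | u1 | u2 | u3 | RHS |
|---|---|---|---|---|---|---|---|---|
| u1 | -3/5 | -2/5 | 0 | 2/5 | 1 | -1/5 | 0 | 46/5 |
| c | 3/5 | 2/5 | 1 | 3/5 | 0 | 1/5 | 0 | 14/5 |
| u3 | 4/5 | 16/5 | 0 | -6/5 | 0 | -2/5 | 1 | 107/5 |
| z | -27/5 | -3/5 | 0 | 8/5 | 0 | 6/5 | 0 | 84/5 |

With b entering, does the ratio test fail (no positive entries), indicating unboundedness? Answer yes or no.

Column b has positive entries in row(s) 2, 3, so the ratio test bounds it — not unbounded.

no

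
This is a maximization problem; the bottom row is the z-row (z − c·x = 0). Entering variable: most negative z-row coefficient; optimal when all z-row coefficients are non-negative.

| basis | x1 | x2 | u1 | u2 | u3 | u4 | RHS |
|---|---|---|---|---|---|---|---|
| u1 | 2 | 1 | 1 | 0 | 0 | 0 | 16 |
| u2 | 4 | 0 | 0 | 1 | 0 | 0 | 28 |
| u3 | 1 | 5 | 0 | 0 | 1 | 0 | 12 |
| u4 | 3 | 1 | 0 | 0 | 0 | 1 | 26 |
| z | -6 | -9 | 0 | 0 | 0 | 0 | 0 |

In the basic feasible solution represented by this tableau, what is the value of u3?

12

u3 is basic (row 3); its value is the RHS of that row, 12.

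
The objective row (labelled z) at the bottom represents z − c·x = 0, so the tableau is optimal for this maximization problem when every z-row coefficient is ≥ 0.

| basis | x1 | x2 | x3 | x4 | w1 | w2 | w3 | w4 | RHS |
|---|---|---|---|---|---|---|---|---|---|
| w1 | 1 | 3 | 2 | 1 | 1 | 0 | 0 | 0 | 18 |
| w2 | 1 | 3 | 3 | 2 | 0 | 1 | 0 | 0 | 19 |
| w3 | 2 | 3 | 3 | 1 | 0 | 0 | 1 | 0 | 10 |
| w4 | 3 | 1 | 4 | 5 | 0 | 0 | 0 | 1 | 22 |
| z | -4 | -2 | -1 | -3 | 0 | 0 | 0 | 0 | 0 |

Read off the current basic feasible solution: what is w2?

w2 is basic (row 2); its value is the RHS of that row, 19.

19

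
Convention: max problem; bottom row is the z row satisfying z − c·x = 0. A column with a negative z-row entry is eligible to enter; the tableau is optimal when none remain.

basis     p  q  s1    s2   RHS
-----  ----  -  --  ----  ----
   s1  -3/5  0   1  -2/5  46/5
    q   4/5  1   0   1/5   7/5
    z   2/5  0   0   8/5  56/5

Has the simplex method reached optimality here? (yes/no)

yes

Every z-row coefficient is ≥ 0, so the tableau is optimal.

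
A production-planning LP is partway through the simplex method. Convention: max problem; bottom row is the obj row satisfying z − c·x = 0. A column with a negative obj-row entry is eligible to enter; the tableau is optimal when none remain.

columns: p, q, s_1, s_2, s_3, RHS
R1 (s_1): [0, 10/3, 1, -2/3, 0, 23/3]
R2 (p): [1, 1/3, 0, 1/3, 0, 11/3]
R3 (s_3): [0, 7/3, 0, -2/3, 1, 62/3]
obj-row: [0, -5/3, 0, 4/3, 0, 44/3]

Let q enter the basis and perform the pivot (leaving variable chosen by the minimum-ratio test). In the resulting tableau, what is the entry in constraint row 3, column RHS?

Ratio test on column q — row 1: (23/3)/(10/3) = 23/10; row 2: (11/3)/(1/3) = 11; row 3: (62/3)/(7/3) = 62/7. Minimum is 23/10 at row 1 (s_1 leaves); pivot element 10/3.
Divide row 1 by 10/3; eliminate column q from the other rows.
Row 3 update in column RHS: 62/3 − (7/3)·(23/10) = 153/10.

153/10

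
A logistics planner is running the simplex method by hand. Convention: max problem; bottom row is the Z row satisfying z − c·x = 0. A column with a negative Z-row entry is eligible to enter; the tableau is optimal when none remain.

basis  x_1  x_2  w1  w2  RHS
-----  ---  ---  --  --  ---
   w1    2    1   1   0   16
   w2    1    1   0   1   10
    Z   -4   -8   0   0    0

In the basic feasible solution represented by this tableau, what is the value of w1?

w1 is basic (row 1); its value is the RHS of that row, 16.

16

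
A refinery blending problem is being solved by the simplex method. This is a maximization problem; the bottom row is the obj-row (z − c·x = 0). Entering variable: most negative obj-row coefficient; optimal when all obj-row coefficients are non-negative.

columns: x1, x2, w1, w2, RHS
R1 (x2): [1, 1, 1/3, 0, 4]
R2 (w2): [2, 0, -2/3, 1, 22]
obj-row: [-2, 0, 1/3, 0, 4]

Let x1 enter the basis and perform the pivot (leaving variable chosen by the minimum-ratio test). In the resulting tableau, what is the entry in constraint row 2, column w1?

-4/3

Ratio test on column x1 — row 1: 4/1 = 4; row 2: 22/2 = 11. Minimum is 4 at row 1 (x2 leaves); pivot element 1.
Divide row 1 by 1; eliminate column x1 from the other rows.
Row 2 update in column w1: -2/3 − 2·(1/3) = -4/3.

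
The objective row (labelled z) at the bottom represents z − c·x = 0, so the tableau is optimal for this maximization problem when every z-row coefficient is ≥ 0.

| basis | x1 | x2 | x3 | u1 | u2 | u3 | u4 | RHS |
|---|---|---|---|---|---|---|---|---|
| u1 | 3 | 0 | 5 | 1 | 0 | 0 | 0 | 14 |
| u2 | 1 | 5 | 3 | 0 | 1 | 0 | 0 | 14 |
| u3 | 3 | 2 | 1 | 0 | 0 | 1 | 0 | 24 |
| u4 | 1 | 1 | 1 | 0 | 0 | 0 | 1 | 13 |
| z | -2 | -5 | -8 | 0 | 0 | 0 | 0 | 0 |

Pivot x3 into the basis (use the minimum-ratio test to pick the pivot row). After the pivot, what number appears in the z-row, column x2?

Ratio test on column x3 — row 1: 14/5 = 14/5; row 2: 14/3 = 14/3; row 3: 24/1 = 24; row 4: 13/1 = 13. Minimum is 14/5 at row 1 (u1 leaves); pivot element 5.
Divide row 1 by 5; eliminate column x3 from the other rows.
z-row update in column x2: -5 − (-8)·0 = -5.

-5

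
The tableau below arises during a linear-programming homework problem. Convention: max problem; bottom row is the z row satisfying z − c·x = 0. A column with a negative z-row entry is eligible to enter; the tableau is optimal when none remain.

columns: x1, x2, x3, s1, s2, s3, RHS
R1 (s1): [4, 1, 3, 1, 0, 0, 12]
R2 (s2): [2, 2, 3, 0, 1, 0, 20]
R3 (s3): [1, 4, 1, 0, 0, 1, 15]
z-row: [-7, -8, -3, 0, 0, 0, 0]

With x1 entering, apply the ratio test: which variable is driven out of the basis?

Column x1 entries and ratios — s1: 12/4 = 3; s2: 20/2 = 10; s3: 15/1 = 15.
Smallest ratio is 3 in the row of s1, so s1 leaves.

s1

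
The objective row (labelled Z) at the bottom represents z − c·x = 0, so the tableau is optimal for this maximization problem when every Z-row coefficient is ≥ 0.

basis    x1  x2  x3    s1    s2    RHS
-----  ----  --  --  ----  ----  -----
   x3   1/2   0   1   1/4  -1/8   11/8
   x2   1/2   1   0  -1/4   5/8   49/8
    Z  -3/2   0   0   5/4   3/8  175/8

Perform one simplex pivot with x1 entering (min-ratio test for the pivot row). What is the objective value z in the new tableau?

Ratio test on column x1 — row 1: (11/8)/(1/2) = 11/4; row 2: (49/8)/(1/2) = 49/4. Minimum is 11/4 at row 1 (x3 leaves); pivot element 1/2.
Pivot on row 1; the Z-row RHS becomes 175/8 − (-3/2)·(11/4) = 26.

26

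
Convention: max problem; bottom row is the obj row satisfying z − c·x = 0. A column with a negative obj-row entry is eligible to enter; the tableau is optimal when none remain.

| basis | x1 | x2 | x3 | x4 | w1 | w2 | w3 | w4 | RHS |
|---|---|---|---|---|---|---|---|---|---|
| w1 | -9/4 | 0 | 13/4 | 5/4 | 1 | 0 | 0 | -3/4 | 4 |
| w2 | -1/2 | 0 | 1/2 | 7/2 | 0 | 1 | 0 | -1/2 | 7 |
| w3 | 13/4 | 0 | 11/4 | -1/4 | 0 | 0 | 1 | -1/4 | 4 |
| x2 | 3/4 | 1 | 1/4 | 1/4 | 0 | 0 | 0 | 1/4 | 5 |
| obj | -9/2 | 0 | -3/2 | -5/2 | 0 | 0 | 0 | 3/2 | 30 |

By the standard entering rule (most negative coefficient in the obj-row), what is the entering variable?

x1

Negative obj-row entries: x1: -9/2, x3: -3/2, x4: -5/2.
The most negative is -9/2 in column x1, so x1 enters.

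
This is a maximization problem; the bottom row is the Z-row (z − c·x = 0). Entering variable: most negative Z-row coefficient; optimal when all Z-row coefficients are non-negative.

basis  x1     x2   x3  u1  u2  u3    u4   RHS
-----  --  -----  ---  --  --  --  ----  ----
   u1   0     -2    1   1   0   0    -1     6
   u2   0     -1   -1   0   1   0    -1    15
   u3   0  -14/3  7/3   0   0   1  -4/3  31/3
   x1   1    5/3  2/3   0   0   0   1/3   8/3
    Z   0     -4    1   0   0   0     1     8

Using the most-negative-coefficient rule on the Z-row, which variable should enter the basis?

Negative Z-row entries: x2: -4.
The most negative is -4 in column x2, so x2 enters.

x2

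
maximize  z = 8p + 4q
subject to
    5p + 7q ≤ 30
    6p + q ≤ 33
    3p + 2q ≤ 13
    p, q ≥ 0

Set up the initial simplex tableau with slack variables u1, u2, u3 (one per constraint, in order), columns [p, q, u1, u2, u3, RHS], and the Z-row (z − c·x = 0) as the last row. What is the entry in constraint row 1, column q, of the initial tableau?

Constraint 1 has coefficient 7 on q.

7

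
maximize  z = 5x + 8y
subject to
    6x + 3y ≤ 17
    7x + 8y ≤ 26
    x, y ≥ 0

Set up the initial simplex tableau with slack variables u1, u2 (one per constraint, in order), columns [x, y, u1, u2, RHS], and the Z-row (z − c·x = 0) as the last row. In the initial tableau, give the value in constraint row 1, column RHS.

The RHS of constraint 1 is b_1 = 17.

17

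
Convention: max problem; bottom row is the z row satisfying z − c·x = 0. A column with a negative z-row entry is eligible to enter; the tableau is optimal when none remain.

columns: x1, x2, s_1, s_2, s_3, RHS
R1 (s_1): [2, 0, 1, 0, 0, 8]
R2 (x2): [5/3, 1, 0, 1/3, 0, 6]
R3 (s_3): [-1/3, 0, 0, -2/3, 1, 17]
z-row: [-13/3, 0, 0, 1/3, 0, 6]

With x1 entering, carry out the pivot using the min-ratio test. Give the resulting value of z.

Ratio test on column x1 — row 1: 8/2 = 4; row 2: 6/(5/3) = 18/5; row 3: entry -1/3 ≤ 0. Minimum is 18/5 at row 2 (x2 leaves); pivot element 5/3.
Pivot on row 2; the z-row RHS becomes 6 − (-13/3)·(18/5) = 108/5.

108/5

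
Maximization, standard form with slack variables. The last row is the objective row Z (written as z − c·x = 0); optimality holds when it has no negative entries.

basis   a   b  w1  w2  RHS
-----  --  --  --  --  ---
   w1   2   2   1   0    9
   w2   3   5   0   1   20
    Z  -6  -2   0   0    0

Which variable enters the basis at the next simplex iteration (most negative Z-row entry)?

Negative Z-row entries: a: -6, b: -2.
The most negative is -6 in column a, so a enters.

a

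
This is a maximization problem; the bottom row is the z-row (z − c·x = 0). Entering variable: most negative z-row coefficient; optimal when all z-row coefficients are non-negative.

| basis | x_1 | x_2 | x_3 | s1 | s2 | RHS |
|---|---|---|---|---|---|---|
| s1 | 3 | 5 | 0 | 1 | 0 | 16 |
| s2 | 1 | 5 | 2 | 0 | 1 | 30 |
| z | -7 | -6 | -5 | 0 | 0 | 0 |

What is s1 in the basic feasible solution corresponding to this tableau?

16

s1 is basic (row 1); its value is the RHS of that row, 16.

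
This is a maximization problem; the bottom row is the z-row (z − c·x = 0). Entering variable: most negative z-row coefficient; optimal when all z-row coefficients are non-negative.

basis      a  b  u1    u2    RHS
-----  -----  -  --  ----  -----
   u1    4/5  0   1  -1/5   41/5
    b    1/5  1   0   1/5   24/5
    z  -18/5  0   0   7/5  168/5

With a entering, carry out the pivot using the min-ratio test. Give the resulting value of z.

141/2

Ratio test on column a — row 1: (41/5)/(4/5) = 41/4; row 2: (24/5)/(1/5) = 24. Minimum is 41/4 at row 1 (u1 leaves); pivot element 4/5.
Pivot on row 1; the z-row RHS becomes 168/5 − (-18/5)·(41/4) = 141/2.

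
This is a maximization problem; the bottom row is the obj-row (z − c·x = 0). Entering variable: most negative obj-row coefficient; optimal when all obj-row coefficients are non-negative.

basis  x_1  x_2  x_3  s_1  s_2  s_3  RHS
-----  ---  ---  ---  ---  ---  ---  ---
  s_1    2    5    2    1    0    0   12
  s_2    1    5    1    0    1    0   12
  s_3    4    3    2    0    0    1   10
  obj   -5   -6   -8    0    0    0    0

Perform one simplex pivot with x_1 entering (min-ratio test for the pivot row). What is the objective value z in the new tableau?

25/2

Ratio test on column x_1 — row 1: 12/2 = 6; row 2: 12/1 = 12; row 3: 10/4 = 5/2. Minimum is 5/2 at row 3 (s_3 leaves); pivot element 4.
Pivot on row 3; the obj-row RHS becomes 0 − (-5)·(5/2) = 25/2.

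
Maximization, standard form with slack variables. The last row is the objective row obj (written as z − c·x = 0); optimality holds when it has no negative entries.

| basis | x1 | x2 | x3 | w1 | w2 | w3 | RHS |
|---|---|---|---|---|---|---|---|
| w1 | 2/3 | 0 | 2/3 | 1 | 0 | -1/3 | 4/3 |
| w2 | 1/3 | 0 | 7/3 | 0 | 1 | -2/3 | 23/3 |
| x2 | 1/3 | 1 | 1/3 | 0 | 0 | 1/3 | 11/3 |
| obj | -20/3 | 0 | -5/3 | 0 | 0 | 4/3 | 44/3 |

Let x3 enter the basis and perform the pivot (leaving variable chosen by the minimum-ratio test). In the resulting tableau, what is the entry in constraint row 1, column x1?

1

Ratio test on column x3 — row 1: (4/3)/(2/3) = 2; row 2: (23/3)/(7/3) = 23/7; row 3: (11/3)/(1/3) = 11. Minimum is 2 at row 1 (w1 leaves); pivot element 2/3.
Divide row 1 by 2/3; eliminate column x3 from the other rows.
In the new row 1, the x1 entry is the old entry divided by the pivot: (2/3)/(2/3) = 1.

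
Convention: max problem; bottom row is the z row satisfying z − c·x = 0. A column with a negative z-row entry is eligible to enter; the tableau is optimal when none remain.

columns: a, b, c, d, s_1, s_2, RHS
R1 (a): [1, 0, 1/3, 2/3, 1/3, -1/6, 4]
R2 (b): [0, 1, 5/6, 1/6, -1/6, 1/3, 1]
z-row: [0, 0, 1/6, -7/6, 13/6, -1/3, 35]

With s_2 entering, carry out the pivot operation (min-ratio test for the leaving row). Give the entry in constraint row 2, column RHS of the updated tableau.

Ratio test on column s_2 — row 1: entry -1/6 ≤ 0; row 2: 1/(1/3) = 3. Minimum is 3 at row 2 (b leaves); pivot element 1/3.
Divide row 2 by 1/3; eliminate column s_2 from the other rows.
In the new row 2, the RHS entry is the old entry divided by the pivot: 1/(1/3) = 3.

3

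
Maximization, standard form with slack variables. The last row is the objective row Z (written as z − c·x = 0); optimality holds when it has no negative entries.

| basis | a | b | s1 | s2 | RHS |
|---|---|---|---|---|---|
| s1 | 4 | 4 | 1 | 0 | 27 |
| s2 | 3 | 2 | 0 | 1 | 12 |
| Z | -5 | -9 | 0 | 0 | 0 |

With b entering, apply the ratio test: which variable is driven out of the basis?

Column b entries and ratios — s1: 27/4 = 27/4; s2: 12/2 = 6.
Smallest ratio is 6 in the row of s2, so s2 leaves.

s2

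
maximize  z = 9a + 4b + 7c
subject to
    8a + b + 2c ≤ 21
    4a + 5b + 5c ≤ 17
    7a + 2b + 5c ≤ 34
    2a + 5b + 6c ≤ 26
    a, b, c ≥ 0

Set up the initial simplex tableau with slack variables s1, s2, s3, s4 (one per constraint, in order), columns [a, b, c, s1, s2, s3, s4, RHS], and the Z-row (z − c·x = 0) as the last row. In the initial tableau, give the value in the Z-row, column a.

-9

The Z-row carries the negated objective coefficients: the a entry is -9.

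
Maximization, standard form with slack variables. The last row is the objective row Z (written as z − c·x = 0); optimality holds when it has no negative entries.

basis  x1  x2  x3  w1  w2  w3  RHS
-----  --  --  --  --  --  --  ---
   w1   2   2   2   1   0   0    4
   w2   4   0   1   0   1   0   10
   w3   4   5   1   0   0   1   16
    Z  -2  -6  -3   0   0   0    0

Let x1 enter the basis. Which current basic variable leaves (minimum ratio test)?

Column x1 entries and ratios — w1: 4/2 = 2; w2: 10/4 = 5/2; w3: 16/4 = 4.
Smallest ratio is 2 in the row of w1, so w1 leaves.

w1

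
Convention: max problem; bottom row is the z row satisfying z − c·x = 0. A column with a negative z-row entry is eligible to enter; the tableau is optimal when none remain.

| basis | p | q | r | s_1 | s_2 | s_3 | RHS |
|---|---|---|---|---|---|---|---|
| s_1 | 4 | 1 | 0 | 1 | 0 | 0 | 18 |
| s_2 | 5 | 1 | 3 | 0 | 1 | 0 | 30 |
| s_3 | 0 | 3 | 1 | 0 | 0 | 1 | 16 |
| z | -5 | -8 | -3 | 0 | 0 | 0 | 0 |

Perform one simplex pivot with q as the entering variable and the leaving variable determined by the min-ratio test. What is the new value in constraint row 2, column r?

8/3

Ratio test on column q — row 1: 18/1 = 18; row 2: 30/1 = 30; row 3: 16/3 = 16/3. Minimum is 16/3 at row 3 (s_3 leaves); pivot element 3.
Divide row 3 by 3; eliminate column q from the other rows.
Row 2 update in column r: 3 − 1·(1/3) = 8/3.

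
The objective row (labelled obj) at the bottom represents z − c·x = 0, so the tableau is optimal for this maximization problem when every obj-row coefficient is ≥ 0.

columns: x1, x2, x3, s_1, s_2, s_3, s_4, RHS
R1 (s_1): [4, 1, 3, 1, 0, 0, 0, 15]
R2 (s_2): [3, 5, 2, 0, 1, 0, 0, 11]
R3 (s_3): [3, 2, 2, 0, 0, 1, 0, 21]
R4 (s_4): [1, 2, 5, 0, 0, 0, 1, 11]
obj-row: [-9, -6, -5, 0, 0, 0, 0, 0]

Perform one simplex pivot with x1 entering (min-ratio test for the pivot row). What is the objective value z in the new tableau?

33

Ratio test on column x1 — row 1: 15/4 = 15/4; row 2: 11/3 = 11/3; row 3: 21/3 = 7; row 4: 11/1 = 11. Minimum is 11/3 at row 2 (s_2 leaves); pivot element 3.
Pivot on row 2; the obj-row RHS becomes 0 − (-9)·(11/3) = 33.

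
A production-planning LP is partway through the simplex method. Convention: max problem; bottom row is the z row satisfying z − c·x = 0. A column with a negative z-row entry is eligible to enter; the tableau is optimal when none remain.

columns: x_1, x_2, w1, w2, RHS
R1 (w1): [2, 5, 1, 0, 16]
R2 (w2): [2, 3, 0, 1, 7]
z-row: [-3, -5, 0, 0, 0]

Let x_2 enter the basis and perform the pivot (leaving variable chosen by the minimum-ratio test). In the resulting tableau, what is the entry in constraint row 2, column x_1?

Ratio test on column x_2 — row 1: 16/5 = 16/5; row 2: 7/3 = 7/3. Minimum is 7/3 at row 2 (w2 leaves); pivot element 3.
Divide row 2 by 3; eliminate column x_2 from the other rows.
In the new row 2, the x_1 entry is the old entry divided by the pivot: 2/3 = 2/3.

2/3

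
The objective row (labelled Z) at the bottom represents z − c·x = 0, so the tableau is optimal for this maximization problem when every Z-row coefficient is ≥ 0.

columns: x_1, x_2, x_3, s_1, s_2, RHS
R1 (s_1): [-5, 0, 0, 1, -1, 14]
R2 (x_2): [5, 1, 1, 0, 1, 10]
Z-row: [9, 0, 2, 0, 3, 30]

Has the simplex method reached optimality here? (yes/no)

Every Z-row coefficient is ≥ 0, so the tableau is optimal.

yes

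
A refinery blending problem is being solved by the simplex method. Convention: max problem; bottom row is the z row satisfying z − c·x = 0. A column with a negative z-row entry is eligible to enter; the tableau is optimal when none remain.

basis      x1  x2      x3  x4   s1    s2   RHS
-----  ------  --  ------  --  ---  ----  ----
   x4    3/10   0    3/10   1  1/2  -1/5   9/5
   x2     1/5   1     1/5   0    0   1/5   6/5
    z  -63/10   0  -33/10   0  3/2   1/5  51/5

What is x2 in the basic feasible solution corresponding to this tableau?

6/5

x2 is basic (row 2); its value is the RHS of that row, 6/5.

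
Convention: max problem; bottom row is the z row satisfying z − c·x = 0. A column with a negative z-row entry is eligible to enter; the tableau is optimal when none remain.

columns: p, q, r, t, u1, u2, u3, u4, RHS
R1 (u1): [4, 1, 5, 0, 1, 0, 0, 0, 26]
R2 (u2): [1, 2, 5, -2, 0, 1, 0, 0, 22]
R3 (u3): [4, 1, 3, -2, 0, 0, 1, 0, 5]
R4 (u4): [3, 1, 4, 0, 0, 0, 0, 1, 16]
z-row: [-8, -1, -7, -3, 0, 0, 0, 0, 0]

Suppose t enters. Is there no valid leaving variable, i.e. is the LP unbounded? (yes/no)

Every constraint-row entry in column t is ≤ 0, so increasing t is unbounded.

yes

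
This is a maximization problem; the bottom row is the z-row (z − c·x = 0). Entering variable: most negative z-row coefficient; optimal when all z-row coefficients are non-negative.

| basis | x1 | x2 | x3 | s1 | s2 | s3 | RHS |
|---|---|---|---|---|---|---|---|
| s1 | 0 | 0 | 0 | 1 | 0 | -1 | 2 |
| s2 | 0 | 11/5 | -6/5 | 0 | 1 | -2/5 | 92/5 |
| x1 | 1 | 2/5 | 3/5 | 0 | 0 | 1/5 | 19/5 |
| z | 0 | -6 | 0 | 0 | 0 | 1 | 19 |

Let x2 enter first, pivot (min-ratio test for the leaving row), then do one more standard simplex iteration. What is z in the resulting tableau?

Ratio test on column x2 — row 1: entry 0 ≤ 0; row 2: (92/5)/(11/5) = 92/11; row 3: (19/5)/(2/5) = 19/2. Minimum is 92/11 at row 2 (s2 leaves); pivot element 11/5.
Pivot on row 2; the z-row RHS becomes 19 − (-6)·(92/11) = 761/11.
Next entering variable (most negative z-row entry -36/11): x3.
Ratio test on column x3 — row 1: entry 0 ≤ 0; row 2: entry -6/11 ≤ 0; row 3: (5/11)/(9/11) = 5/9. Minimum is 5/9 at row 3 (x1 leaves); pivot element 9/11.
After the second pivot the z-row RHS is 761/11 − (-36/11)·(5/9) = 71.

71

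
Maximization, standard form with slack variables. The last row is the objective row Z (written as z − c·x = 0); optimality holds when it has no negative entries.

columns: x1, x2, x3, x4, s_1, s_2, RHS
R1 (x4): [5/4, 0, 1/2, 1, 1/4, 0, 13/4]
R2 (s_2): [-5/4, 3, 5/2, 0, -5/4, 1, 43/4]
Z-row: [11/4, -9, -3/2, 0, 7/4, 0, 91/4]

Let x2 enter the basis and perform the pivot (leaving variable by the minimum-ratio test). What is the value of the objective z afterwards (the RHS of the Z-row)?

55

Ratio test on column x2 — row 1: entry 0 ≤ 0; row 2: (43/4)/3 = 43/12. Minimum is 43/12 at row 2 (s_2 leaves); pivot element 3.
Pivot on row 2; the Z-row RHS becomes 91/4 − (-9)·(43/12) = 55.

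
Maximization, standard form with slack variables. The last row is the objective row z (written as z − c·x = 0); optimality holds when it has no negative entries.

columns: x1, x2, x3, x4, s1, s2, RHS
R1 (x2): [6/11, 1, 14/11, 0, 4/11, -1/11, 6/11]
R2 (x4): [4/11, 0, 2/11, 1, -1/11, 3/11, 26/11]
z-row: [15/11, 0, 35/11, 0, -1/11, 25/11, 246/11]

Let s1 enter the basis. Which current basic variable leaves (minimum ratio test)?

x2

Column s1 entries and ratios — x2: (6/11)/(4/11) = 3/2; x4: -1/11 ≤ 0, skip.
Smallest ratio is 3/2 in the row of x2, so x2 leaves.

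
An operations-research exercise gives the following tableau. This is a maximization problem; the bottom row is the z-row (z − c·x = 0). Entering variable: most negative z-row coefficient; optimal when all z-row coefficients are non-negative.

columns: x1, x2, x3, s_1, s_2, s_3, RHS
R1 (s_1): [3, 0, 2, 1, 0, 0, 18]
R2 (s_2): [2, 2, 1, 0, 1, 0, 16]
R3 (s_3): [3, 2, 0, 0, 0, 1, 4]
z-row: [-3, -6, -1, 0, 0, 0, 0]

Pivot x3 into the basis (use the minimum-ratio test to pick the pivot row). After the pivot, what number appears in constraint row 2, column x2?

Ratio test on column x3 — row 1: 18/2 = 9; row 2: 16/1 = 16; row 3: entry 0 ≤ 0. Minimum is 9 at row 1 (s_1 leaves); pivot element 2.
Divide row 1 by 2; eliminate column x3 from the other rows.
Row 2 update in column x2: 2 − 1·0 = 2.

2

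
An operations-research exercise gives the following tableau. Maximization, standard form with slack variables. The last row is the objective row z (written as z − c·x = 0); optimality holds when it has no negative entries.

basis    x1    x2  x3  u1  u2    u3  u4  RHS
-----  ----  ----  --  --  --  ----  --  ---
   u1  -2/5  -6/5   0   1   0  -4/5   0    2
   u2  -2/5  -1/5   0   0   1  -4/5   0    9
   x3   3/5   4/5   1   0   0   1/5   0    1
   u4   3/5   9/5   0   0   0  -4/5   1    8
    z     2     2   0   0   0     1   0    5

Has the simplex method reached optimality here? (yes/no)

Every z-row coefficient is ≥ 0, so the tableau is optimal.

yes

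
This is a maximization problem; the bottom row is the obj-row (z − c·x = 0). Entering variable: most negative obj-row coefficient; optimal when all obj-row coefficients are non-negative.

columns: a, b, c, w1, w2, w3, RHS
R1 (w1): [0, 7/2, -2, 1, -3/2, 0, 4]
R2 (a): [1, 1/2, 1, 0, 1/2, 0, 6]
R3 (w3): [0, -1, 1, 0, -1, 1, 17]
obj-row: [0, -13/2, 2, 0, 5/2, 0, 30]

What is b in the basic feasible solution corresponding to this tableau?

0

b is not in the basis, so in the current basic feasible solution b = 0.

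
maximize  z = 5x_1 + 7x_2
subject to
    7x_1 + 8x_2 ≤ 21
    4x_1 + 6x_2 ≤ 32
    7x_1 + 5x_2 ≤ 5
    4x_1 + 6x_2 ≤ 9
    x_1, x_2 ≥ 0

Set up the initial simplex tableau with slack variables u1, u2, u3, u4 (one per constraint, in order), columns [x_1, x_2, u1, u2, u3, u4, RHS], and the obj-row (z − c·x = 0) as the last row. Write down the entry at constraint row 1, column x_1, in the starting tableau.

Constraint 1 has coefficient 7 on x_1.

7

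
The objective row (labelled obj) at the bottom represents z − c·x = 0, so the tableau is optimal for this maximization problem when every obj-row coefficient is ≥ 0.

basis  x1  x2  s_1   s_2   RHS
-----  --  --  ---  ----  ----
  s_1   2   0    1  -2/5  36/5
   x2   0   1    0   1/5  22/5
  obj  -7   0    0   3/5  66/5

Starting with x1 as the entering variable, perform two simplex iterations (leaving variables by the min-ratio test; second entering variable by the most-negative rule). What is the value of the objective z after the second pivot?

Ratio test on column x1 — row 1: (36/5)/2 = 18/5; row 2: entry 0 ≤ 0. Minimum is 18/5 at row 1 (s_1 leaves); pivot element 2.
Pivot on row 1; the obj-row RHS becomes 66/5 − (-7)·(18/5) = 192/5.
Next entering variable (most negative obj-row entry -4/5): s_2.
Ratio test on column s_2 — row 1: entry -1/5 ≤ 0; row 2: (22/5)/(1/5) = 22. Minimum is 22 at row 2 (x2 leaves); pivot element 1/5.
After the second pivot the obj-row RHS is 192/5 − (-4/5)·22 = 56.

56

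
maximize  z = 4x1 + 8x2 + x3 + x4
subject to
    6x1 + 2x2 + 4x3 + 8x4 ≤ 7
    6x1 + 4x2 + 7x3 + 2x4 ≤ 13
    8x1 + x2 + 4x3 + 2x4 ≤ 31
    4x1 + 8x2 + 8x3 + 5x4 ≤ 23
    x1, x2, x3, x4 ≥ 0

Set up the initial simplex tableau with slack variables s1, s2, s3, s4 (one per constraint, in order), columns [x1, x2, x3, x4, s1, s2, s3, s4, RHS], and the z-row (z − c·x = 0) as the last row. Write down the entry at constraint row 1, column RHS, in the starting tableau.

The RHS of constraint 1 is b_1 = 7.

7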